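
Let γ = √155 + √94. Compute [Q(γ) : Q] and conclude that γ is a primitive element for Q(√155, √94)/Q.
[Q(γ) : Q] = 4 (equivalently, Q(γ) = Q(√155, √94))

Obviously Q(γ) ⊆ Q(√155, √94), and [Q(√155, √94):Q] = 4 (since 155, 94 are distinct squarefree integers > 1 with 14570 not a perfect square). To show equality we compute the minimal polynomial of γ. From γ = √155 + √94: γ^2 = 155 + 2√(14570) + 94 = 249 + 2√(14570), so γ^2 - 249 = 2√(14570); squaring, (γ^2 - 249)^2 = 4·14570, i.e. γ^4 - 498γ^2 + 62001 - 58280 = 0, i.e. γ^4 - 498γ^2 + 3721 = 0. So γ is a root of x^4 - 498x^2 + 3721. This polynomial is irreducible over Q: it has no rational root (each ±√155 ± √94 is irrational), and any factorization into two quadratics over Q would force √(14570) ∈ Q (pairing opposite roots) or √155, √94 ∈ Q (other pairings), all impossible. Hence [Q(γ):Q] = 4 = [Q(√155, √94):Q], so Q(γ) = Q(√155, √94).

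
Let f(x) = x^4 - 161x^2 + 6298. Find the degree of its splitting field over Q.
[K : Q] = 4

Solving the quadratic in x^2: x^2 = (161 ± √(161^2 - 4·6298))/2 = (161 ± √729)/2 = (161 ± 27)/2, giving x^2 = 94 or x^2 = 67. So f(x) = (x^2 - 94)(x^2 - 67) and the roots of f are ±√94, ±√67. Hence the splitting field is K = Q(√94, √67). Since 94 and 67 are distinct squarefree integers > 1, their product 6298 is not a perfect square, so √67 ∉ Q(√94). By the tower law [K:Q] = [Q(√94,√67):Q(√94)] · [Q(√94):Q] = 2 · 2 = 4.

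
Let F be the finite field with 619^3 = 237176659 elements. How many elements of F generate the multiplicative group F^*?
There are φ(237176658) = 74159712 primitive elements

F_q^* is cyclic of order q - 1 = 237176658. A cyclic group of order m has exactly φ(m) generators. Here m = 237176658 = 2 · 3^2 · 19 · 103 · 6733, so the number of primitive elements is φ(237176658) = 74159712.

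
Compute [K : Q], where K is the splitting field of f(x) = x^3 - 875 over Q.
[K : Q] = 6

The roots of x^3 - 875 are ∛875, ω∛875, ω^2∛875 where ω = e^(2πi/3) is a primitive cube root of unity, so K = Q(∛875, ω). Now [Q(∛875):Q] = 3 (since 875 is not a perfect cube, x^3 - 875 is irreducible) and [Q(ω):Q] = 2. Both 2 and 3 divide [K:Q], and [K:Q] ≤ 3·2 = 6, so [K:Q] = 6. (Equivalently: Q(∛875) ⊂ R but ω ∉ R, so [K : Q(∛875)] = 2.)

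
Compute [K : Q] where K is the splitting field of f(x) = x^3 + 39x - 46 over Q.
[K : Q] = 6

By the rational root test, any rational root of the monic integer polynomial f(x) = x^3 + 39x - 46 must be an integer dividing the constant term -46, i.e. one of ±{1, 2, 23, 46}. Evaluating: f(1) = -6, f(-1) = -86, f(2) = 40, f(-2) = -132, f(23) = 13018, f(-23) = -13110, f(46) = 99084, f(-46) = -99176; none is 0, so f has no rational root and is therefore irreducible over Q (a cubic with no linear factor over a field is irreducible). For an irreducible cubic, the Galois group is A_3 or S_3 according as the discriminant disc(f) = -4a^3 - 27b^2 = -4·(39)^3 - 27·(-46)^2 = -294408 is or is not a square in Q. Here disc(f) = -294408 is not a perfect square in Q, so the Galois group of f over Q is not contained in A_3 and must be all of S_3. The splitting field has degree |S_3| = 6 over Q, so [K : Q] = 6.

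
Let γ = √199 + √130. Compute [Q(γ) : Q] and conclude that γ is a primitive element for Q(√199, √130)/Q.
[Q(γ) : Q] = 4 (equivalently, Q(γ) = Q(√199, √130))

Obviously Q(γ) ⊆ Q(√199, √130), and [Q(√199, √130):Q] = 4 (since 199, 130 are distinct squarefree integers > 1 with 25870 not a perfect square). To show equality we compute the minimal polynomial of γ. From γ = √199 + √130: γ^2 = 199 + 2√(25870) + 130 = 329 + 2√(25870), so γ^2 - 329 = 2√(25870); squaring, (γ^2 - 329)^2 = 4·25870, i.e. γ^4 - 658γ^2 + 108241 - 103480 = 0, i.e. γ^4 - 658γ^2 + 4761 = 0. So γ is a root of x^4 - 658x^2 + 4761. This polynomial is irreducible over Q: it has no rational root (each ±√199 ± √130 is irrational), and any factorization into two quadratics over Q would force √(25870) ∈ Q (pairing opposite roots) or √199, √130 ∈ Q (other pairings), all impossible. Hence [Q(γ):Q] = 4 = [Q(√199, √130):Q], so Q(γ) = Q(√199, √130).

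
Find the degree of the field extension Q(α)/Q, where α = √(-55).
[Q(α):Q] = 2

[Q(α):Q] equals the degree of the minimal polynomial of α. Here α^2 = -55 and x^2 + 55 is irreducible (d = -55 is squarefree, ≠ 1, hence not a square), so deg(m_α) = 2. Thus [Q(α):Q] = 2.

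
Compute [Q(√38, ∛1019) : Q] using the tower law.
[Q(√38, ∛1019) : Q] = 6

Let L = Q(√38, ∛1019). Since Q(√38) ⊂ L and [Q(√38):Q] = 2, the tower law gives 2 | [L:Q]. Likewise Q(∛1019) ⊂ L with [Q(∛1019):Q] = 3 (because 1019 is not a perfect cube), so 3 | [L:Q]. As gcd(2,3) = 1, [L:Q] is divisible by 6. Conversely L is generated over Q by √38 and ∛1019, so [L:Q] ≤ 2·3 = 6. Therefore [Q(√38, ∛1019) : Q] = 6.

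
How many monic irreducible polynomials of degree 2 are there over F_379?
There are 71631 monic irreducible polynomials of degree 2 over F_379

Each element of F_{379^2} that lies in no proper subfield is a root of exactly one monic irreducible of degree 2 over F_379, and each such polynomial has 2 distinct roots in F_{379^2}. By Möbius inversion the count is N_379(2) = (1/2) Σ_{d|2} μ(2/d) · 379^d = (1/2)(μ(2)·379^1 + μ(1)·379^2) = 143262/2 = 71631.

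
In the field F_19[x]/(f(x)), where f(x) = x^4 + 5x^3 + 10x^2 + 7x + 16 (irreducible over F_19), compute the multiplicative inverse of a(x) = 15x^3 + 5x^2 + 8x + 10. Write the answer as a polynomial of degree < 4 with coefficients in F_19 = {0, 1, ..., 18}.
a(x)^(-1) ≡ 4x^3 + 3x^2 + 17x + 3 (mod f(x))

Since f is irreducible over F_19, F_19[x]/(f) is a field and a(x) ≠ 0 has an inverse. Apply the extended Euclidean algorithm to f(x) and a(x) in F_19[x]: f(x) = (14x + 2)·a(x) + (2x^2 + 3x + 15);  a(x) = (17x + 15)·(2x^2 + 3x + 15) + (12x + 13);  (2x^2 + 3x + 15) = (16x + 13)·(12x + 13) + (17). The last nonzero remainder is the constant 17 = gcd(f, a) in F_19. Back-substituting through the division chain expresses 17 = s(x)·a(x) + t(x)·f(x) with s(x) ≡ 11x^3 + 13x^2 + 4x + 13 (mod f), so (11x^3 + 13x^2 + 4x + 13)·a(x) ≡ 17 (mod f). Multiplying by 17^(-1) ≡ 9 in F_19 gives a(x)^(-1) ≡ 9·(11x^3 + 13x^2 + 4x + 13) ≡ 4x^3 + 3x^2 + 17x + 3 (mod f). Check: (15x^3 + 5x^2 + 8x + 10)·(4x^3 + 3x^2 + 17x + 3) = 3x^6 + 8x^5 + 17x^4 + 4x^3 + 10x^2 + 4x + 11 ≡ 1 (mod x^4 + 5x^3 + 10x^2 + 7x + 16).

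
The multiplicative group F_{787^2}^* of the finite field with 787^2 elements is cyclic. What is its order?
|F_{787^2}^*| = 619368

F_{787^2} has 787^2 = 619369 elements; its multiplicative group consists of all nonzero elements, so |F_{787^2}^*| = 619369 - 1 = 619368. (It is cyclic since any finite subgroup of the multiplicative group of a field is cyclic.)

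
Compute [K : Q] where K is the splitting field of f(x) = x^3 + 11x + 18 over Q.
[K : Q] = 6

By the rational root test, any rational root of the monic integer polynomial f(x) = x^3 + 11x + 18 must be an integer dividing the constant term 18, i.e. one of ±{1, 2, 3, 6, 9, 18}. Evaluating: f(1) = 30, f(-1) = 6, f(2) = 48, f(-2) = -12, f(3) = 78, f(-3) = -42, f(6) = 300, f(-6) = -264, f(9) = 846, f(-9) = -810, f(18) = 6048, f(-18) = -6012; none is 0, so f has no rational root and is therefore irreducible over Q (a cubic with no linear factor over a field is irreducible). For an irreducible cubic, the Galois group is A_3 or S_3 according as the discriminant disc(f) = -4a^3 - 27b^2 = -4·(11)^3 - 27·(18)^2 = -14072 is or is not a square in Q. Here disc(f) = -14072 is not a perfect square in Q, so the Galois group of f over Q is not contained in A_3 and must be all of S_3. The splitting field has degree |S_3| = 6 over Q, so [K : Q] = 6.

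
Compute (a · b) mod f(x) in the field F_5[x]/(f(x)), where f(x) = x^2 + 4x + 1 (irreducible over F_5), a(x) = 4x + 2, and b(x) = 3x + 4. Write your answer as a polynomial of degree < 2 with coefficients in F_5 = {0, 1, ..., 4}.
a · b ≡ 4x + 1 (mod f(x))

Multiply in F_5[x]: a(x)·b(x) = (4x + 2)·(3x + 4) = 2x^2 + 2x + 3. This has degree ≥ 2, so divide by f(x) over F_5: 2x^2 + 2x + 3 = (2)·(x^2 + 4x + 1) + (4x + 1). Hence a·b ≡ 4x + 1 (mod f). (F_5[x]/(f) is a field with 5^2 = 25 elements since f is irreducible of degree 2.)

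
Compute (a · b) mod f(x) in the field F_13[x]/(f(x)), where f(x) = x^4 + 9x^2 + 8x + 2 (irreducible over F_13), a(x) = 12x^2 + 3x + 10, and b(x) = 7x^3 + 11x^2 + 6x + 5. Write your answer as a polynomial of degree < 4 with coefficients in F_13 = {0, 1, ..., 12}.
a · b ≡ 4x^3 + 11x^2 + 9x + 4 (mod f(x))

Multiply in F_13[x]: a(x)·b(x) = (12x^2 + 3x + 10)·(7x^3 + 11x^2 + 6x + 5) = 6x^5 + 10x^4 + 6x^3 + 6x^2 + 10x + 11. This has degree ≥ 4, so divide by f(x) over F_13: 6x^5 + 10x^4 + 6x^3 + 6x^2 + 10x + 11 = (6x + 10)·(x^4 + 9x^2 + 8x + 2) + (4x^3 + 11x^2 + 9x + 4). Hence a·b ≡ 4x^3 + 11x^2 + 9x + 4 (mod f). (F_13[x]/(f) is a field with 13^4 = 28561 elements since f is irreducible of degree 4.)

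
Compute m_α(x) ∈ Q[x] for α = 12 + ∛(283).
m_α(x) = x^3 - 36x^2 + 432x - 2011

Set β = α - 12 = ∛(283), so β^3 = 283. Then (α - 12)^3 - 283 = 0, i.e. α is a root of g(x) = (x - 12)^3 - 283 = x^3 - 36x^2 + 432x - 2011. Since g(x) = h(x - 12) where h(x) = x^3 - 283, and h is irreducible over Q (because 283 is not a perfect cube, so h has no rational root, and a monic cubic with no rational root is irreducible), g is also irreducible (irreducibility is preserved under the substitution x → x - 12). Hence m_α(x) = x^3 - 36x^2 + 432x - 2011.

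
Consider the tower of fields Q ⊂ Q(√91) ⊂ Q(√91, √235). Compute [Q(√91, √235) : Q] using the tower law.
[Q(√91, √235) : Q] = 4

[Q(√91):Q] = 2 (min poly x^2 - 91, irreducible since 91 is squarefree > 1). For the top step, suppose √235 ∈ Q(√91), say √235 = c + d√91 with c, d ∈ Q. Squaring: 235 = c^2 + 91d^2 + 2cd√91. Since √91 ∉ Q this forces 2cd = 0. If d = 0 then √235 = c ∈ Q, contradicting 235 squarefree > 1. If c = 0 then 235 = 91d^2, so 91·235 = (91d)^2 is a perfect square in Q — but 91·235 = 21385 is not a perfect square (since 91 and 235 are distinct squarefree integers). Contradiction. Hence √235 ∉ Q(√91), so x^2 - 235 stays irreducible over Q(√91) and [Q(√91, √235) : Q(√91)] = 2. By the tower law, [Q(√91, √235) : Q] = 2 · 2 = 4.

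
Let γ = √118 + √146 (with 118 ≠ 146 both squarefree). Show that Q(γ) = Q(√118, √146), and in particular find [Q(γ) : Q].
[Q(γ) : Q] = 4 (equivalently, Q(γ) = Q(√118, √146))

Obviously Q(γ) ⊆ Q(√118, √146), and [Q(√118, √146):Q] = 4 (since 118, 146 are distinct squarefree integers > 1 with 17228 not a perfect square). To show equality we compute the minimal polynomial of γ. From γ = √118 + √146: γ^2 = 118 + 2√(17228) + 146 = 264 + 2√(17228), so γ^2 - 264 = 2√(17228); squaring, (γ^2 - 264)^2 = 4·17228, i.e. γ^4 - 528γ^2 + 69696 - 68912 = 0, i.e. γ^4 - 528γ^2 + 784 = 0. So γ is a root of x^4 - 528x^2 + 784. This polynomial is irreducible over Q: it has no rational root (each ±√118 ± √146 is irrational), and any factorization into two quadratics over Q would force √(17228) ∈ Q (pairing opposite roots) or √118, √146 ∈ Q (other pairings), all impossible. Hence [Q(γ):Q] = 4 = [Q(√118, √146):Q], so Q(γ) = Q(√118, √146).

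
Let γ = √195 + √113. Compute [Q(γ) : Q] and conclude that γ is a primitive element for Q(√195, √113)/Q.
[Q(γ) : Q] = 4 (equivalently, Q(γ) = Q(√195, √113))

Obviously Q(γ) ⊆ Q(√195, √113), and [Q(√195, √113):Q] = 4 (since 195, 113 are distinct squarefree integers > 1 with 22035 not a perfect square). To show equality we compute the minimal polynomial of γ. From γ = √195 + √113: γ^2 = 195 + 2√(22035) + 113 = 308 + 2√(22035), so γ^2 - 308 = 2√(22035); squaring, (γ^2 - 308)^2 = 4·22035, i.e. γ^4 - 616γ^2 + 94864 - 88140 = 0, i.e. γ^4 - 616γ^2 + 6724 = 0. So γ is a root of x^4 - 616x^2 + 6724. This polynomial is irreducible over Q: it has no rational root (each ±√195 ± √113 is irrational), and any factorization into two quadratics over Q would force √(22035) ∈ Q (pairing opposite roots) or √195, √113 ∈ Q (other pairings), all impossible. Hence [Q(γ):Q] = 4 = [Q(√195, √113):Q], so Q(γ) = Q(√195, √113).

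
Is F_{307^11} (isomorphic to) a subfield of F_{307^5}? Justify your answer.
No: F_{307^11} is not a subfield of F_{307^5}

F_{p^m} embeds in F_{p^n} iff m | n. Here 11 ∤ 5 (since 5 = 0·11 + 5 with remainder 5 ≠ 0), so F_{307^11} is not a subfield of F_{307^5}. Equivalently: if it were, the tower law would give 11 = [F_{307^11}:F_307] dividing [F_{307^5}:F_307] = 5, contradiction.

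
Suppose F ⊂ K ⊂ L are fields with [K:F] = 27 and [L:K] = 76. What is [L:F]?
[L:F] = 2052

The tower law says that for any tower of field extensions F ⊂ K ⊂ L with finite degrees, [L:F] = [L:K] · [K:F]. Here this gives [L:F] = 76 · 27 = 2052.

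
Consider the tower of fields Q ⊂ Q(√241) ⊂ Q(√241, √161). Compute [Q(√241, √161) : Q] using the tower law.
[Q(√241, √161) : Q] = 4

[Q(√241):Q] = 2 (min poly x^2 - 241, irreducible since 241 is squarefree > 1). For the top step, suppose √161 ∈ Q(√241), say √161 = c + d√241 with c, d ∈ Q. Squaring: 161 = c^2 + 241d^2 + 2cd√241. Since √241 ∉ Q this forces 2cd = 0. If d = 0 then √161 = c ∈ Q, contradicting 161 squarefree > 1. If c = 0 then 161 = 241d^2, so 241·161 = (241d)^2 is a perfect square in Q — but 241·161 = 38801 is not a perfect square (since 241 and 161 are distinct squarefree integers). Contradiction. Hence √161 ∉ Q(√241), so x^2 - 161 stays irreducible over Q(√241) and [Q(√241, √161) : Q(√241)] = 2. By the tower law, [Q(√241, √161) : Q] = 2 · 2 = 4.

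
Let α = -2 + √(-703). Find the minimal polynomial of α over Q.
m_α(x) = x^2 + 4x + 707

From α + 2 = √(-703), squaring gives (α + 2)^2 = -703, i.e. α^2 + 4α + 4 = -703, so α^2 + 4α + 707 = 0. The discriminant of x^2 + 4x + 707 is (4)^2 - 4·(707) = 16 - 2828 = -2812, and 4·(-703) is not a perfect square in Q since -703 is squarefree and ≠ 1. Hence x^2 + 4x + 707 is irreducible over Q and is the minimal polynomial of α.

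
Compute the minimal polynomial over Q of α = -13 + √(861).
m_α(x) = x^2 + 26x - 692

From α + 13 = √(861), squaring gives (α + 13)^2 = 861, i.e. α^2 + 26α + 169 = 861, so α^2 + 26α - 692 = 0. The discriminant of x^2 + 26x - 692 is (26)^2 - 4·(-692) = 676 + 2768 = 3444, and 4·(861) is not a perfect square in Q since 861 is squarefree and ≠ 1. Hence x^2 + 26x - 692 is irreducible over Q and is the minimal polynomial of α.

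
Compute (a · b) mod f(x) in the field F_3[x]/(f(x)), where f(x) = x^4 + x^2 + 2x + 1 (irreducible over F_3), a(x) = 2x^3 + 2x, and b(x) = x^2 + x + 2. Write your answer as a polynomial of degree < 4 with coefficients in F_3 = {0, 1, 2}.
a · b ≡ x^3 + 2x^2 + x + 1 (mod f(x))

Multiply in F_3[x]: a(x)·b(x) = (2x^3 + 2x)·(x^2 + x + 2) = 2x^5 + 2x^4 + 2x^2 + x. This has degree ≥ 4, so divide by f(x) over F_3: 2x^5 + 2x^4 + 2x^2 + x = (2x + 2)·(x^4 + x^2 + 2x + 1) + (x^3 + 2x^2 + x + 1). Hence a·b ≡ x^3 + 2x^2 + x + 1 (mod f). (F_3[x]/(f) is a field with 3^4 = 81 elements since f is irreducible of degree 4.)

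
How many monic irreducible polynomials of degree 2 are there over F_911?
There are 414505 monic irreducible polynomials of degree 2 over F_911

Each element of F_{911^2} that lies in no proper subfield is a root of exactly one monic irreducible of degree 2 over F_911, and each such polynomial has 2 distinct roots in F_{911^2}. By Möbius inversion the count is N_911(2) = (1/2) Σ_{d|2} μ(2/d) · 911^d = (1/2)(μ(2)·911^1 + μ(1)·911^2) = 829010/2 = 414505.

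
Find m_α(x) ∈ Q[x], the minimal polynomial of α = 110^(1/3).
m_α(x) = x^3 - 110

α satisfies α^3 = 110, so x^3 - 110 annihilates α. By the rational root test, a rational root p/q (in lowest terms) of x^3 - 110 would satisfy p^3 = 110 q^3, forcing q = 1 and p^3 = 110; but 110 is not a perfect cube, contradiction. A monic cubic over Q with no rational root is irreducible (any nontrivial factorization would include a linear factor). Hence x^3 - 110 is the minimal polynomial of α, and in particular [Q(α):Q] = 3.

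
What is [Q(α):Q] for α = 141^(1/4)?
[Q(α):Q] = 4

α is a root of x^4 - 141. By Eisenstein's criterion at the prime p = 3 (which divides the constant term 141 but p^2 = 9 does not, since 141 is squarefree), x^4 - 141 is irreducible over Q. Hence [Q(α):Q] = 4.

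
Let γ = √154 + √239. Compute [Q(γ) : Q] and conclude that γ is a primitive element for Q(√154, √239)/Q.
[Q(γ) : Q] = 4 (equivalently, Q(γ) = Q(√154, √239))

Obviously Q(γ) ⊆ Q(√154, √239), and [Q(√154, √239):Q] = 4 (since 154, 239 are distinct squarefree integers > 1 with 36806 not a perfect square). To show equality we compute the minimal polynomial of γ. From γ = √154 + √239: γ^2 = 154 + 2√(36806) + 239 = 393 + 2√(36806), so γ^2 - 393 = 2√(36806); squaring, (γ^2 - 393)^2 = 4·36806, i.e. γ^4 - 786γ^2 + 154449 - 147224 = 0, i.e. γ^4 - 786γ^2 + 7225 = 0. So γ is a root of x^4 - 786x^2 + 7225. This polynomial is irreducible over Q: it has no rational root (each ±√154 ± √239 is irrational), and any factorization into two quadratics over Q would force √(36806) ∈ Q (pairing opposite roots) or √154, √239 ∈ Q (other pairings), all impossible. Hence [Q(γ):Q] = 4 = [Q(√154, √239):Q], so Q(γ) = Q(√154, √239).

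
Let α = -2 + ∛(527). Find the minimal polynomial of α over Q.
m_α(x) = x^3 + 6x^2 + 12x - 519

Set β = α + 2 = ∛(527), so β^3 = 527. Then (α + 2)^3 - 527 = 0, i.e. α is a root of g(x) = (x + 2)^3 - 527 = x^3 + 6x^2 + 12x - 519. Since g(x) = h(x + 2) where h(x) = x^3 - 527, and h is irreducible over Q (because 527 is not a perfect cube, so h has no rational root, and a monic cubic with no rational root is irreducible), g is also irreducible (irreducibility is preserved under the substitution x → x + 2). Hence m_α(x) = x^3 + 6x^2 + 12x - 519.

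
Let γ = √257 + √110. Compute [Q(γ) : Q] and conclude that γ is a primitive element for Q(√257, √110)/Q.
[Q(γ) : Q] = 4 (equivalently, Q(γ) = Q(√257, √110))

Obviously Q(γ) ⊆ Q(√257, √110), and [Q(√257, √110):Q] = 4 (since 257, 110 are distinct squarefree integers > 1 with 28270 not a perfect square). To show equality we compute the minimal polynomial of γ. From γ = √257 + √110: γ^2 = 257 + 2√(28270) + 110 = 367 + 2√(28270), so γ^2 - 367 = 2√(28270); squaring, (γ^2 - 367)^2 = 4·28270, i.e. γ^4 - 734γ^2 + 134689 - 113080 = 0, i.e. γ^4 - 734γ^2 + 21609 = 0. So γ is a root of x^4 - 734x^2 + 21609. This polynomial is irreducible over Q: it has no rational root (each ±√257 ± √110 is irrational), and any factorization into two quadratics over Q would force √(28270) ∈ Q (pairing opposite roots) or √257, √110 ∈ Q (other pairings), all impossible. Hence [Q(γ):Q] = 4 = [Q(√257, √110):Q], so Q(γ) = Q(√257, √110).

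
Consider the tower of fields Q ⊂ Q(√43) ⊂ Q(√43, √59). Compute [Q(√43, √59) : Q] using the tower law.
[Q(√43, √59) : Q] = 4

[Q(√43):Q] = 2 (min poly x^2 - 43, irreducible since 43 is squarefree > 1). For the top step, suppose √59 ∈ Q(√43), say √59 = c + d√43 with c, d ∈ Q. Squaring: 59 = c^2 + 43d^2 + 2cd√43. Since √43 ∉ Q this forces 2cd = 0. If d = 0 then √59 = c ∈ Q, contradicting 59 squarefree > 1. If c = 0 then 59 = 43d^2, so 43·59 = (43d)^2 is a perfect square in Q — but 43·59 = 2537 is not a perfect square (since 43 and 59 are distinct squarefree integers). Contradiction. Hence √59 ∉ Q(√43), so x^2 - 59 stays irreducible over Q(√43) and [Q(√43, √59) : Q(√43)] = 2. By the tower law, [Q(√43, √59) : Q] = 2 · 2 = 4.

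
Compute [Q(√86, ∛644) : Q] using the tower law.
[Q(√86, ∛644) : Q] = 6

Let L = Q(√86, ∛644). Since Q(√86) ⊂ L and [Q(√86):Q] = 2, the tower law gives 2 | [L:Q]. Likewise Q(∛644) ⊂ L with [Q(∛644):Q] = 3 (because 644 is not a perfect cube), so 3 | [L:Q]. As gcd(2,3) = 1, [L:Q] is divisible by 6. Conversely L is generated over Q by √86 and ∛644, so [L:Q] ≤ 2·3 = 6. Therefore [Q(√86, ∛644) : Q] = 6.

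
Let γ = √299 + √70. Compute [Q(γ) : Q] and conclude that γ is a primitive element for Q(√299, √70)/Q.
[Q(γ) : Q] = 4 (equivalently, Q(γ) = Q(√299, √70))

Obviously Q(γ) ⊆ Q(√299, √70), and [Q(√299, √70):Q] = 4 (since 299, 70 are distinct squarefree integers > 1 with 20930 not a perfect square). To show equality we compute the minimal polynomial of γ. From γ = √299 + √70: γ^2 = 299 + 2√(20930) + 70 = 369 + 2√(20930), so γ^2 - 369 = 2√(20930); squaring, (γ^2 - 369)^2 = 4·20930, i.e. γ^4 - 738γ^2 + 136161 - 83720 = 0, i.e. γ^4 - 738γ^2 + 52441 = 0. So γ is a root of x^4 - 738x^2 + 52441. This polynomial is irreducible over Q: it has no rational root (each ±√299 ± √70 is irrational), and any factorization into two quadratics over Q would force √(20930) ∈ Q (pairing opposite roots) or √299, √70 ∈ Q (other pairings), all impossible. Hence [Q(γ):Q] = 4 = [Q(√299, √70):Q], so Q(γ) = Q(√299, √70).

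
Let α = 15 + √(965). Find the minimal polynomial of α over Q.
m_α(x) = x^2 - 30x - 740

From α - 15 = √(965), squaring gives (α - 15)^2 = 965, i.e. α^2 - 30α + 225 = 965, so α^2 - 30α - 740 = 0. The discriminant of x^2 - 30x - 740 is (-30)^2 - 4·(-740) = 900 + 2960 = 3860, and 4·(965) is not a perfect square in Q since 965 is squarefree and ≠ 1. Hence x^2 - 30x - 740 is irreducible over Q and is the minimal polynomial of α.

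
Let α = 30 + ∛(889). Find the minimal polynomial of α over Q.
m_α(x) = x^3 - 90x^2 + 2700x - 27889

Set β = α - 30 = ∛(889), so β^3 = 889. Then (α - 30)^3 - 889 = 0, i.e. α is a root of g(x) = (x - 30)^3 - 889 = x^3 - 90x^2 + 2700x - 27889. Since g(x) = h(x - 30) where h(x) = x^3 - 889, and h is irreducible over Q (because 889 is not a perfect cube, so h has no rational root, and a monic cubic with no rational root is irreducible), g is also irreducible (irreducibility is preserved under the substitution x → x - 30). Hence m_α(x) = x^3 - 90x^2 + 2700x - 27889.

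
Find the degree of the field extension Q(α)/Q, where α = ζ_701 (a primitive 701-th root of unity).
[Q(α):Q] = 700

The minimal polynomial of ζ_701 over Q is the 701-th cyclotomic polynomial Φ_701(x), which is irreducible over Q and has degree φ(701) = 700. Hence [Q(α):Q] = φ(701) = 700.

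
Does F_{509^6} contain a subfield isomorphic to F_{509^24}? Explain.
No: F_{509^24} is not a subfield of F_{509^6}

F_{p^m} embeds in F_{p^n} iff m | n. Here 24 ∤ 6 (since 6 = 0·24 + 6 with remainder 6 ≠ 0), so F_{509^24} is not a subfield of F_{509^6}. Equivalently: if it were, the tower law would give 24 = [F_{509^24}:F_509] dividing [F_{509^6}:F_509] = 6, contradiction.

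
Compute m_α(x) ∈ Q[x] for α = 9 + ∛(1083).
m_α(x) = x^3 - 27x^2 + 243x - 1812

Set β = α - 9 = ∛(1083), so β^3 = 1083. Then (α - 9)^3 - 1083 = 0, i.e. α is a root of g(x) = (x - 9)^3 - 1083 = x^3 - 27x^2 + 243x - 1812. Since g(x) = h(x - 9) where h(x) = x^3 - 1083, and h is irreducible over Q (because 1083 is not a perfect cube, so h has no rational root, and a monic cubic with no rational root is irreducible), g is also irreducible (irreducibility is preserved under the substitution x → x - 9). Hence m_α(x) = x^3 - 27x^2 + 243x - 1812.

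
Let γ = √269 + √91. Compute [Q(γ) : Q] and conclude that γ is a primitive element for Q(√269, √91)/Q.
[Q(γ) : Q] = 4 (equivalently, Q(γ) = Q(√269, √91))

Obviously Q(γ) ⊆ Q(√269, √91), and [Q(√269, √91):Q] = 4 (since 269, 91 are distinct squarefree integers > 1 with 24479 not a perfect square). To show equality we compute the minimal polynomial of γ. From γ = √269 + √91: γ^2 = 269 + 2√(24479) + 91 = 360 + 2√(24479), so γ^2 - 360 = 2√(24479); squaring, (γ^2 - 360)^2 = 4·24479, i.e. γ^4 - 720γ^2 + 129600 - 97916 = 0, i.e. γ^4 - 720γ^2 + 31684 = 0. So γ is a root of x^4 - 720x^2 + 31684. This polynomial is irreducible over Q: it has no rational root (each ±√269 ± √91 is irrational), and any factorization into two quadratics over Q would force √(24479) ∈ Q (pairing opposite roots) or √269, √91 ∈ Q (other pairings), all impossible. Hence [Q(γ):Q] = 4 = [Q(√269, √91):Q], so Q(γ) = Q(√269, √91).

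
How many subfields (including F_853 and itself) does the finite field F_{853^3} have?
F_{853^3} has 2 subfields

The subfields of F_{p^n} are exactly the fields F_{p^d} for d | n (each is the fixed field of the unique index-d subgroup of Gal(F_{p^n}/F_p) ≅ Z/nZ). The divisors of n = 3 are {1, 3}, giving 2 subfields: F_{853^1}, F_{853^3}.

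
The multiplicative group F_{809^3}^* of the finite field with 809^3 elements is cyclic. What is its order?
|F_{809^3}^*| = 529475128

F_{809^3} has 809^3 = 529475129 elements; its multiplicative group consists of all nonzero elements, so |F_{809^3}^*| = 529475129 - 1 = 529475128. (It is cyclic since any finite subgroup of the multiplicative group of a field is cyclic.)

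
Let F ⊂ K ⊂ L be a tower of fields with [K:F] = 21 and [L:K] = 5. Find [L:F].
[L:F] = 105

The tower law says that for any tower of field extensions F ⊂ K ⊂ L with finite degrees, [L:F] = [L:K] · [K:F]. Here this gives [L:F] = 5 · 21 = 105.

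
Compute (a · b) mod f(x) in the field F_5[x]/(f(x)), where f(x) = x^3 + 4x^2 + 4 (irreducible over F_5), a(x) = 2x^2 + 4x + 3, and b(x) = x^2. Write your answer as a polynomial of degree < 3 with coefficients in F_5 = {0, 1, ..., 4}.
a · b ≡ 4x^2 + 2x + 1 (mod f(x))

Multiply in F_5[x]: a(x)·b(x) = (2x^2 + 4x + 3)·(x^2) = 2x^4 + 4x^3 + 3x^2. This has degree ≥ 3, so divide by f(x) over F_5: 2x^4 + 4x^3 + 3x^2 = (2x + 1)·(x^3 + 4x^2 + 4) + (4x^2 + 2x + 1). Hence a·b ≡ 4x^2 + 2x + 1 (mod f). (F_5[x]/(f) is a field with 5^3 = 125 elements since f is irreducible of degree 3.)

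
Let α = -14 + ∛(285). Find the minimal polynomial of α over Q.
m_α(x) = x^3 + 42x^2 + 588x + 2459

Set β = α + 14 = ∛(285), so β^3 = 285. Then (α + 14)^3 - 285 = 0, i.e. α is a root of g(x) = (x + 14)^3 - 285 = x^3 + 42x^2 + 588x + 2459. Since g(x) = h(x + 14) where h(x) = x^3 - 285, and h is irreducible over Q (because 285 is not a perfect cube, so h has no rational root, and a monic cubic with no rational root is irreducible), g is also irreducible (irreducibility is preserved under the substitution x → x + 14). Hence m_α(x) = x^3 + 42x^2 + 588x + 2459.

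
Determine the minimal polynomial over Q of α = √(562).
m_α(x) = x^2 - 562

α satisfies α^2 - 562 = 0, so x^2 - 562 annihilates α. Since d = 562 is squarefree and ≠ 1, it is not a perfect square in Q, so x^2 - 562 has no rational root and is therefore irreducible over Q (a degree-2 polynomial over a field is irreducible iff it has no root). Hence m_α(x) = x^2 - 562.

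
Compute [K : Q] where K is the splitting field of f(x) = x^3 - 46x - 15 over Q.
[K : Q] = 6

By the rational root test, any rational root of the monic integer polynomial f(x) = x^3 - 46x - 15 must be an integer dividing the constant term -15, i.e. one of ±{1, 3, 5, 15}. Evaluating: f(1) = -60, f(-1) = 30, f(3) = -126, f(-3) = 96, f(5) = -120, f(-5) = 90, f(15) = 2670, f(-15) = -2700; none is 0, so f has no rational root and is therefore irreducible over Q (a cubic with no linear factor over a field is irreducible). For an irreducible cubic, the Galois group is A_3 or S_3 according as the discriminant disc(f) = -4a^3 - 27b^2 = -4·(-46)^3 - 27·(-15)^2 = 383269 is or is not a square in Q. Here disc(f) = 383269 is not a perfect square in Q, so the Galois group of f over Q is not contained in A_3 and must be all of S_3. The splitting field has degree |S_3| = 6 over Q, so [K : Q] = 6.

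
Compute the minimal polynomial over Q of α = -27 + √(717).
m_α(x) = x^2 + 54x + 12

From α + 27 = √(717), squaring gives (α + 27)^2 = 717, i.e. α^2 + 54α + 729 = 717, so α^2 + 54α + 12 = 0. The discriminant of x^2 + 54x + 12 is (54)^2 - 4·(12) = 2916 - 48 = 2868, and 4·(717) is not a perfect square in Q since 717 is squarefree and ≠ 1. Hence x^2 + 54x + 12 is irreducible over Q and is the minimal polynomial of α.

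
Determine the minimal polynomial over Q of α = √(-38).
m_α(x) = x^2 + 38

α satisfies α^2 + 38 = 0, so x^2 + 38 annihilates α. Since d = -38 is squarefree and ≠ 1, it is not a perfect square in Q, so x^2 + 38 has no rational root and is therefore irreducible over Q (a degree-2 polynomial over a field is irreducible iff it has no root). Hence m_α(x) = x^2 + 38.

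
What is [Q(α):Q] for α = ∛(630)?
[Q(α):Q] = 3

The minimal polynomial of α is x^3 - 630, irreducible over Q since 630 is not a perfect cube (so x^3 - 630 has no rational root). Hence [Q(α):Q] = deg(m_α) = 3.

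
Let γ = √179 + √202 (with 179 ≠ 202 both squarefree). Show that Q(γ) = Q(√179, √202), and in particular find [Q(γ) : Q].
[Q(γ) : Q] = 4 (equivalently, Q(γ) = Q(√179, √202))

Obviously Q(γ) ⊆ Q(√179, √202), and [Q(√179, √202):Q] = 4 (since 179, 202 are distinct squarefree integers > 1 with 36158 not a perfect square). To show equality we compute the minimal polynomial of γ. From γ = √179 + √202: γ^2 = 179 + 2√(36158) + 202 = 381 + 2√(36158), so γ^2 - 381 = 2√(36158); squaring, (γ^2 - 381)^2 = 4·36158, i.e. γ^4 - 762γ^2 + 145161 - 144632 = 0, i.e. γ^4 - 762γ^2 + 529 = 0. So γ is a root of x^4 - 762x^2 + 529. This polynomial is irreducible over Q: it has no rational root (each ±√179 ± √202 is irrational), and any factorization into two quadratics over Q would force √(36158) ∈ Q (pairing opposite roots) or √179, √202 ∈ Q (other pairings), all impossible. Hence [Q(γ):Q] = 4 = [Q(√179, √202):Q], so Q(γ) = Q(√179, √202).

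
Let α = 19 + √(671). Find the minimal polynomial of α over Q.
m_α(x) = x^2 - 38x - 310

From α - 19 = √(671), squaring gives (α - 19)^2 = 671, i.e. α^2 - 38α + 361 = 671, so α^2 - 38α - 310 = 0. The discriminant of x^2 - 38x - 310 is (-38)^2 - 4·(-310) = 1444 + 1240 = 2684, and 4·(671) is not a perfect square in Q since 671 is squarefree and ≠ 1. Hence x^2 - 38x - 310 is irreducible over Q and is the minimal polynomial of α.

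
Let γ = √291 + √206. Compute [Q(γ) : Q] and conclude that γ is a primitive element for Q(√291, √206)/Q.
[Q(γ) : Q] = 4 (equivalently, Q(γ) = Q(√291, √206))

Obviously Q(γ) ⊆ Q(√291, √206), and [Q(√291, √206):Q] = 4 (since 291, 206 are distinct squarefree integers > 1 with 59946 not a perfect square). To show equality we compute the minimal polynomial of γ. From γ = √291 + √206: γ^2 = 291 + 2√(59946) + 206 = 497 + 2√(59946), so γ^2 - 497 = 2√(59946); squaring, (γ^2 - 497)^2 = 4·59946, i.e. γ^4 - 994γ^2 + 247009 - 239784 = 0, i.e. γ^4 - 994γ^2 + 7225 = 0. So γ is a root of x^4 - 994x^2 + 7225. This polynomial is irreducible over Q: it has no rational root (each ±√291 ± √206 is irrational), and any factorization into two quadratics over Q would force √(59946) ∈ Q (pairing opposite roots) or √291, √206 ∈ Q (other pairings), all impossible. Hence [Q(γ):Q] = 4 = [Q(√291, √206):Q], so Q(γ) = Q(√291, √206).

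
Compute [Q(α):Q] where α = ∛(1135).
[Q(α):Q] = 3

The minimal polynomial of α is x^3 - 1135, irreducible over Q since 1135 is not a perfect cube (so x^3 - 1135 has no rational root). Hence [Q(α):Q] = deg(m_α) = 3.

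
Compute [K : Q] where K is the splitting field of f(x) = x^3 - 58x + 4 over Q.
[K : Q] = 6

By the rational root test, any rational root of the monic integer polynomial f(x) = x^3 - 58x + 4 must be an integer dividing the constant term 4, i.e. one of ±{1, 2, 4}. Evaluating: f(1) = -53, f(-1) = 61, f(2) = -104, f(-2) = 112, f(4) = -164, f(-4) = 172; none is 0, so f has no rational root and is therefore irreducible over Q (a cubic with no linear factor over a field is irreducible). For an irreducible cubic, the Galois group is A_3 or S_3 according as the discriminant disc(f) = -4a^3 - 27b^2 = -4·(-58)^3 - 27·(4)^2 = 780016 is or is not a square in Q. Here disc(f) = 780016 is not a perfect square in Q, so the Galois group of f over Q is not contained in A_3 and must be all of S_3. The splitting field has degree |S_3| = 6 over Q, so [K : Q] = 6.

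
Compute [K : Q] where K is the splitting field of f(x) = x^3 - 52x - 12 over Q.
[K : Q] = 6

By the rational root test, any rational root of the monic integer polynomial f(x) = x^3 - 52x - 12 must be an integer dividing the constant term -12, i.e. one of ±{1, 2, 3, 4, 6, 12}. Evaluating: f(1) = -63, f(-1) = 39, f(2) = -108, f(-2) = 84, f(3) = -141, f(-3) = 117, f(4) = -156, f(-4) = 132, f(6) = -108, f(-6) = 84, f(12) = 1092, f(-12) = -1116; none is 0, so f has no rational root and is therefore irreducible over Q (a cubic with no linear factor over a field is irreducible). For an irreducible cubic, the Galois group is A_3 or S_3 according as the discriminant disc(f) = -4a^3 - 27b^2 = -4·(-52)^3 - 27·(-12)^2 = 558544 is or is not a square in Q. Here disc(f) = 558544 is not a perfect square in Q, so the Galois group of f over Q is not contained in A_3 and must be all of S_3. The splitting field has degree |S_3| = 6 over Q, so [K : Q] = 6.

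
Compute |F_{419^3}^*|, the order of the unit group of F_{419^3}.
|F_{419^3}^*| = 73560058

F_{419^3} has 419^3 = 73560059 elements; its multiplicative group consists of all nonzero elements, so |F_{419^3}^*| = 73560059 - 1 = 73560058. (It is cyclic since any finite subgroup of the multiplicative group of a field is cyclic.)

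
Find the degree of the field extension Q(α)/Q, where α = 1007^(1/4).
[Q(α):Q] = 4

α is a root of x^4 - 1007. By Eisenstein's criterion at the prime p = 19 (which divides the constant term 1007 but p^2 = 361 does not, since 1007 is squarefree), x^4 - 1007 is irreducible over Q. Hence [Q(α):Q] = 4.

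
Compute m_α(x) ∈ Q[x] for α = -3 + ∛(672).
m_α(x) = x^3 + 9x^2 + 27x - 645

Set β = α + 3 = ∛(672), so β^3 = 672. Then (α + 3)^3 - 672 = 0, i.e. α is a root of g(x) = (x + 3)^3 - 672 = x^3 + 9x^2 + 27x - 645. Since g(x) = h(x + 3) where h(x) = x^3 - 672, and h is irreducible over Q (because 672 is not a perfect cube, so h has no rational root, and a monic cubic with no rational root is irreducible), g is also irreducible (irreducibility is preserved under the substitution x → x + 3). Hence m_α(x) = x^3 + 9x^2 + 27x - 645.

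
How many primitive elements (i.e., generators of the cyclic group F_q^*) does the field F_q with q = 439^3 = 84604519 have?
There are φ(84604518) = 26516160 primitive elements

F_q^* is cyclic of order q - 1 = 84604518. A cyclic group of order m has exactly φ(m) generators. Here m = 84604518 = 2 · 3^2 · 31^2 · 67 · 73, so the number of primitive elements is φ(84604518) = 26516160.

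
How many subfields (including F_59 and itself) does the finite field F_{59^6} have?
F_{59^6} has 4 subfields

The subfields of F_{p^n} are exactly the fields F_{p^d} for d | n (each is the fixed field of the unique index-d subgroup of Gal(F_{p^n}/F_p) ≅ Z/nZ). The divisors of n = 6 are {1, 2, 3, 6}, giving 4 subfields: F_{59^1}, F_{59^2}, F_{59^3}, F_{59^6}.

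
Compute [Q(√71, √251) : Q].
[Q(√71, √251) : Q] = 4

[Q(√71):Q] = 2 (min poly x^2 - 71, irreducible since 71 is squarefree > 1). For the top step, suppose √251 ∈ Q(√71), say √251 = c + d√71 with c, d ∈ Q. Squaring: 251 = c^2 + 71d^2 + 2cd√71. Since √71 ∉ Q this forces 2cd = 0. If d = 0 then √251 = c ∈ Q, contradicting 251 squarefree > 1. If c = 0 then 251 = 71d^2, so 71·251 = (71d)^2 is a perfect square in Q — but 71·251 = 17821 is not a perfect square (since 71 and 251 are distinct squarefree integers). Contradiction. Hence √251 ∉ Q(√71), so x^2 - 251 stays irreducible over Q(√71) and [Q(√71, √251) : Q(√71)] = 2. By the tower law, [Q(√71, √251) : Q] = 2 · 2 = 4.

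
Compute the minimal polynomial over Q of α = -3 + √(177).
m_α(x) = x^2 + 6x - 168

From α + 3 = √(177), squaring gives (α + 3)^2 = 177, i.e. α^2 + 6α + 9 = 177, so α^2 + 6α - 168 = 0. The discriminant of x^2 + 6x - 168 is (6)^2 - 4·(-168) = 36 + 672 = 708, and 4·(177) is not a perfect square in Q since 177 is squarefree and ≠ 1. Hence x^2 + 6x - 168 is irreducible over Q and is the minimal polynomial of α.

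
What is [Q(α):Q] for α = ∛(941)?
[Q(α):Q] = 3

The minimal polynomial of α is x^3 - 941, irreducible over Q since 941 is not a perfect cube (so x^3 - 941 has no rational root). Hence [Q(α):Q] = deg(m_α) = 3.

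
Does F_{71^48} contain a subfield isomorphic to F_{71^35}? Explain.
No: F_{71^35} is not a subfield of F_{71^48}

F_{p^m} embeds in F_{p^n} iff m | n. Here 35 ∤ 48 (since 48 = 1·35 + 13 with remainder 13 ≠ 0), so F_{71^35} is not a subfield of F_{71^48}. Equivalently: if it were, the tower law would give 35 = [F_{71^35}:F_71] dividing [F_{71^48}:F_71] = 48, contradiction.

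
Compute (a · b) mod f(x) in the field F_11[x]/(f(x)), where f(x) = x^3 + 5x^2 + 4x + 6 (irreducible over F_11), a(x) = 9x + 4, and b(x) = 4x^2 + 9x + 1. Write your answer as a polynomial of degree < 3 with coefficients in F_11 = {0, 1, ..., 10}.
a · b ≡ 5x^2 + 8 (mod f(x))

Multiply in F_11[x]: a(x)·b(x) = (9x + 4)·(4x^2 + 9x + 1) = 3x^3 + 9x^2 + x + 4. This has degree ≥ 3, so divide by f(x) over F_11: 3x^3 + 9x^2 + x + 4 = (3)·(x^3 + 5x^2 + 4x + 6) + (5x^2 + 8). Hence a·b ≡ 5x^2 + 8 (mod f). (F_11[x]/(f) is a field with 11^3 = 1331 elements since f is irreducible of degree 3.)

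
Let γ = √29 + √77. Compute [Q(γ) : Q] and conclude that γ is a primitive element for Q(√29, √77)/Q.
[Q(γ) : Q] = 4 (equivalently, Q(γ) = Q(√29, √77))

Obviously Q(γ) ⊆ Q(√29, √77), and [Q(√29, √77):Q] = 4 (since 29, 77 are distinct squarefree integers > 1 with 2233 not a perfect square). To show equality we compute the minimal polynomial of γ. From γ = √29 + √77: γ^2 = 29 + 2√(2233) + 77 = 106 + 2√(2233), so γ^2 - 106 = 2√(2233); squaring, (γ^2 - 106)^2 = 4·2233, i.e. γ^4 - 212γ^2 + 11236 - 8932 = 0, i.e. γ^4 - 212γ^2 + 2304 = 0. So γ is a root of x^4 - 212x^2 + 2304. This polynomial is irreducible over Q: it has no rational root (each ±√29 ± √77 is irrational), and any factorization into two quadratics over Q would force √(2233) ∈ Q (pairing opposite roots) or √29, √77 ∈ Q (other pairings), all impossible. Hence [Q(γ):Q] = 4 = [Q(√29, √77):Q], so Q(γ) = Q(√29, √77).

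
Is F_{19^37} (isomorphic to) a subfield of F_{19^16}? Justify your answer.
No: F_{19^37} is not a subfield of F_{19^16}

F_{p^m} embeds in F_{p^n} iff m | n. Here 37 ∤ 16 (since 16 = 0·37 + 16 with remainder 16 ≠ 0), so F_{19^37} is not a subfield of F_{19^16}. Equivalently: if it were, the tower law would give 37 = [F_{19^37}:F_19] dividing [F_{19^16}:F_19] = 16, contradiction.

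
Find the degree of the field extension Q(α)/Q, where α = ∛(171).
[Q(α):Q] = 3

The minimal polynomial of α is x^3 - 171, irreducible over Q since 171 is not a perfect cube (so x^3 - 171 has no rational root). Hence [Q(α):Q] = deg(m_α) = 3.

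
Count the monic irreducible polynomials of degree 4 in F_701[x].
There are 60368612850 monic irreducible polynomials of degree 4 over F_701

Each element of F_{701^4} that lies in no proper subfield is a root of exactly one monic irreducible of degree 4 over F_701, and each such polynomial has 4 distinct roots in F_{701^4}. By Möbius inversion the count is N_701(4) = (1/4) Σ_{d|4} μ(4/d) · 701^d = (1/4)(μ(4)·701^1 + μ(2)·701^2 + μ(1)·701^4) = 241474451400/4 = 60368612850.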